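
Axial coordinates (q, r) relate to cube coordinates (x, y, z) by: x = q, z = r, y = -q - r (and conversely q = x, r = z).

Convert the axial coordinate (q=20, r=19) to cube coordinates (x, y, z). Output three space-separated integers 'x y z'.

Answer: 20 -39 19

Derivation:
x = q = 20
z = r = 19
y = -x - z = -(20) - (19) = -39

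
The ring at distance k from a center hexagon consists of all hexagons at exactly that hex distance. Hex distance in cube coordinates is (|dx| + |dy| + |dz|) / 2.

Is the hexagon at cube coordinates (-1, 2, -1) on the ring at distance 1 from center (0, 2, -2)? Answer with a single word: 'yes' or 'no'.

Answer: yes

Derivation:
|px - cx| = |-1 - 0| = 1
|py - cy| = |2 - 2| = 0
|pz - cz| = |-1 - (-2)| = 1
distance = (1+0+1)/2 = 2/2 = 1
radius = 1; distance == radius -> yes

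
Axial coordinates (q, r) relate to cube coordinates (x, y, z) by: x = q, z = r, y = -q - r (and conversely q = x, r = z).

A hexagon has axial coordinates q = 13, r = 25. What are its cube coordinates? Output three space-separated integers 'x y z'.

Answer: 13 -38 25

Derivation:
x = q = 13
z = r = 25
y = -x - z = -(13) - (25) = -38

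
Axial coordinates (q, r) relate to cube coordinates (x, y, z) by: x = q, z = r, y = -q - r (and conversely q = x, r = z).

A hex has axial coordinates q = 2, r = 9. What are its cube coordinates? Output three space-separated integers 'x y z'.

x = q = 2
z = r = 9
y = -x - z = -(2) - (9) = -11

Answer: 2 -11 9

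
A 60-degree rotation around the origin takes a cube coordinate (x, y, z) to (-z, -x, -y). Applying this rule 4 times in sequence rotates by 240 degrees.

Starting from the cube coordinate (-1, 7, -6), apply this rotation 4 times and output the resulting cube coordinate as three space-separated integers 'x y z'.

Start: (-1, 7, -6)
Step 1: (-1, 7, -6) -> (-(-6), -(-1), -(7)) = (6, 1, -7)
Step 2: (6, 1, -7) -> (-(-7), -(6), -(1)) = (7, -6, -1)
Step 3: (7, -6, -1) -> (-(-1), -(7), -(-6)) = (1, -7, 6)
Step 4: (1, -7, 6) -> (-(6), -(1), -(-7)) = (-6, -1, 7)

Answer: -6 -1 7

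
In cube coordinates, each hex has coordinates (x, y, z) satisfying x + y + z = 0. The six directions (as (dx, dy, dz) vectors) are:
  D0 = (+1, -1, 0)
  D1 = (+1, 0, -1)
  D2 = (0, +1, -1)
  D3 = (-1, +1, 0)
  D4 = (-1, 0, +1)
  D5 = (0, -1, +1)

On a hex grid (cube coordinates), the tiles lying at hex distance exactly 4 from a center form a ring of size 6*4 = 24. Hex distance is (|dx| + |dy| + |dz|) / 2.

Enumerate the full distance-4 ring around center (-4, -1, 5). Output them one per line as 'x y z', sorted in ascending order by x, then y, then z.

Answer: -8 -1 9
-8 0 8
-8 1 7
-8 2 6
-8 3 5
-7 -2 9
-7 3 4
-6 -3 9
-6 3 3
-5 -4 9
-5 3 2
-4 -5 9
-4 3 1
-3 -5 8
-3 2 1
-2 -5 7
-2 1 1
-1 -5 6
-1 0 1
0 -5 5
0 -4 4
0 -3 3
0 -2 2
0 -1 1

Derivation:
Walk ring at distance 4 from (-4, -1, 5):
Start at center + D4*4 = (-8, -1, 9)
  hex 0: (-8, -1, 9)
  hex 1: (-7, -2, 9)
  hex 2: (-6, -3, 9)
  hex 3: (-5, -4, 9)
  hex 4: (-4, -5, 9)
  hex 5: (-3, -5, 8)
  hex 6: (-2, -5, 7)
  hex 7: (-1, -5, 6)
  hex 8: (0, -5, 5)
  hex 9: (0, -4, 4)
  hex 10: (0, -3, 3)
  hex 11: (0, -2, 2)
  hex 12: (0, -1, 1)
  hex 13: (-1, 0, 1)
  hex 14: (-2, 1, 1)
  hex 15: (-3, 2, 1)
  hex 16: (-4, 3, 1)
  hex 17: (-5, 3, 2)
  hex 18: (-6, 3, 3)
  hex 19: (-7, 3, 4)
  hex 20: (-8, 3, 5)
  hex 21: (-8, 2, 6)
  hex 22: (-8, 1, 7)
  hex 23: (-8, 0, 8)
Sorted: 24 hexes.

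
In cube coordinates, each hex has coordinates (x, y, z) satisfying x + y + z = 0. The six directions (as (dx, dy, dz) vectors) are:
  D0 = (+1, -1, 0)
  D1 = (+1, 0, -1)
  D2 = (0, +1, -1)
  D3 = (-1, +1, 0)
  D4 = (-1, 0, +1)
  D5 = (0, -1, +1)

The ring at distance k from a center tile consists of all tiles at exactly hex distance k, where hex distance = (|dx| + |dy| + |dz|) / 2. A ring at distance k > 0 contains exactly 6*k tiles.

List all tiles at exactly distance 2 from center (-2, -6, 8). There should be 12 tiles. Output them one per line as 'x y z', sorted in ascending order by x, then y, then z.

Answer: -4 -6 10
-4 -5 9
-4 -4 8
-3 -7 10
-3 -4 7
-2 -8 10
-2 -4 6
-1 -8 9
-1 -5 6
0 -8 8
0 -7 7
0 -6 6

Derivation:
Walk ring at distance 2 from (-2, -6, 8):
Start at center + D4*2 = (-4, -6, 10)
  hex 0: (-4, -6, 10)
  hex 1: (-3, -7, 10)
  hex 2: (-2, -8, 10)
  hex 3: (-1, -8, 9)
  hex 4: (0, -8, 8)
  hex 5: (0, -7, 7)
  hex 6: (0, -6, 6)
  hex 7: (-1, -5, 6)
  hex 8: (-2, -4, 6)
  hex 9: (-3, -4, 7)
  hex 10: (-4, -4, 8)
  hex 11: (-4, -5, 9)
Sorted: 12 hexes.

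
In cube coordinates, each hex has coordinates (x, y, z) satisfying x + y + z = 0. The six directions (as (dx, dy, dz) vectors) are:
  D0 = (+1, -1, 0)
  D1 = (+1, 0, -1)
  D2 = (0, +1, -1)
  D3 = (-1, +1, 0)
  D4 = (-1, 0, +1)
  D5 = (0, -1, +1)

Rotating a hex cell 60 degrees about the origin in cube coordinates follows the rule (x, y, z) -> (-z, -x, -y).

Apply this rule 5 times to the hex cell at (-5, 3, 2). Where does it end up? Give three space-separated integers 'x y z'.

Start: (-5, 3, 2)
Step 1: (-5, 3, 2) -> (-(2), -(-5), -(3)) = (-2, 5, -3)
Step 2: (-2, 5, -3) -> (-(-3), -(-2), -(5)) = (3, 2, -5)
Step 3: (3, 2, -5) -> (-(-5), -(3), -(2)) = (5, -3, -2)
Step 4: (5, -3, -2) -> (-(-2), -(5), -(-3)) = (2, -5, 3)
Step 5: (2, -5, 3) -> (-(3), -(2), -(-5)) = (-3, -2, 5)

Answer: -3 -2 5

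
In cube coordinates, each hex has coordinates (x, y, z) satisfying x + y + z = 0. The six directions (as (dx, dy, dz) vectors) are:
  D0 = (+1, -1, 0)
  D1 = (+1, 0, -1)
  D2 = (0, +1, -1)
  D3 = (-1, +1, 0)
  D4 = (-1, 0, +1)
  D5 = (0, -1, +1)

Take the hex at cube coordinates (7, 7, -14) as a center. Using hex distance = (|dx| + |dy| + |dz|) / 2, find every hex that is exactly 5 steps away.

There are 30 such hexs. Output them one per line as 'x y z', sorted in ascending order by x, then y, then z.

Walk ring at distance 5 from (7, 7, -14):
Start at center + D4*5 = (2, 7, -9)
  hex 0: (2, 7, -9)
  hex 1: (3, 6, -9)
  hex 2: (4, 5, -9)
  hex 3: (5, 4, -9)
  hex 4: (6, 3, -9)
  hex 5: (7, 2, -9)
  hex 6: (8, 2, -10)
  hex 7: (9, 2, -11)
  hex 8: (10, 2, -12)
  hex 9: (11, 2, -13)
  hex 10: (12, 2, -14)
  hex 11: (12, 3, -15)
  hex 12: (12, 4, -16)
  hex 13: (12, 5, -17)
  hex 14: (12, 6, -18)
  hex 15: (12, 7, -19)
  hex 16: (11, 8, -19)
  hex 17: (10, 9, -19)
  hex 18: (9, 10, -19)
  hex 19: (8, 11, -19)
  hex 20: (7, 12, -19)
  hex 21: (6, 12, -18)
  hex 22: (5, 12, -17)
  hex 23: (4, 12, -16)
  hex 24: (3, 12, -15)
  hex 25: (2, 12, -14)
  hex 26: (2, 11, -13)
  hex 27: (2, 10, -12)
  hex 28: (2, 9, -11)
  hex 29: (2, 8, -10)
Sorted: 30 hexes.

Answer: 2 7 -9
2 8 -10
2 9 -11
2 10 -12
2 11 -13
2 12 -14
3 6 -9
3 12 -15
4 5 -9
4 12 -16
5 4 -9
5 12 -17
6 3 -9
6 12 -18
7 2 -9
7 12 -19
8 2 -10
8 11 -19
9 2 -11
9 10 -19
10 2 -12
10 9 -19
11 2 -13
11 8 -19
12 2 -14
12 3 -15
12 4 -16
12 5 -17
12 6 -18
12 7 -19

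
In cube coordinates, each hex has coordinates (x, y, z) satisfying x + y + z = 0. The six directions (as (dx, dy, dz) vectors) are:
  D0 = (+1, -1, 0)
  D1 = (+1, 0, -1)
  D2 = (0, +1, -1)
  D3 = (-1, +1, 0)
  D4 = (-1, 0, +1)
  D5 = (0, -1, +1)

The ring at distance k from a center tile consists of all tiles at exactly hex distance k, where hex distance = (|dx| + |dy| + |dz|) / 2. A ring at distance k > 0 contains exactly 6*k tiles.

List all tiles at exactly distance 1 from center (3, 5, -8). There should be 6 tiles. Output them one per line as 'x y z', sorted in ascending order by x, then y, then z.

Walk ring at distance 1 from (3, 5, -8):
Start at center + D4*1 = (2, 5, -7)
  hex 0: (2, 5, -7)
  hex 1: (3, 4, -7)
  hex 2: (4, 4, -8)
  hex 3: (4, 5, -9)
  hex 4: (3, 6, -9)
  hex 5: (2, 6, -8)
Sorted: 6 hexes.

Answer: 2 5 -7
2 6 -8
3 4 -7
3 6 -9
4 4 -8
4 5 -9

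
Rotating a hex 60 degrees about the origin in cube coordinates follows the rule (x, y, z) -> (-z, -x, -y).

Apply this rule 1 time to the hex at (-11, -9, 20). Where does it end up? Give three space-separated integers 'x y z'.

Answer: -20 11 9

Derivation:
Start: (-11, -9, 20)
Step 1: (-11, -9, 20) -> (-(20), -(-11), -(-9)) = (-20, 11, 9)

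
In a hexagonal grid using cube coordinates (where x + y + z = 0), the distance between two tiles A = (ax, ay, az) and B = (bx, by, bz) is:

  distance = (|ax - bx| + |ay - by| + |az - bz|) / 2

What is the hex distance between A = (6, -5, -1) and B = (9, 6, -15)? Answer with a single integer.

Answer: 14

Derivation:
|ax - bx| = |6 - 9| = 3
|ay - by| = |-5 - 6| = 11
|az - bz| = |-1 - (-15)| = 14
distance = (3 + 11 + 14) / 2 = 28 / 2 = 14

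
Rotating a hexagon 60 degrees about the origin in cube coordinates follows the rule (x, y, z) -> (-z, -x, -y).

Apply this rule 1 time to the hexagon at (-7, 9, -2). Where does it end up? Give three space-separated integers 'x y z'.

Start: (-7, 9, -2)
Step 1: (-7, 9, -2) -> (-(-2), -(-7), -(9)) = (2, 7, -9)

Answer: 2 7 -9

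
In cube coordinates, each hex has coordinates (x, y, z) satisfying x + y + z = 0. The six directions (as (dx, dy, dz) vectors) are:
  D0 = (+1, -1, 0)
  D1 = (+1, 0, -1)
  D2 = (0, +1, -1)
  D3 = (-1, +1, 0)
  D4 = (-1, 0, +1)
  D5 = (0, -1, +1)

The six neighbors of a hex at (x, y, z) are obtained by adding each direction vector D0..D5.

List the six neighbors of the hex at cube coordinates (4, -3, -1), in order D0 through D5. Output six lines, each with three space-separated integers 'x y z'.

Answer: 5 -4 -1
5 -3 -2
4 -2 -2
3 -2 -1
3 -3 0
4 -4 0

Derivation:
Center: (4, -3, -1). Add each direction:
  D0: (4, -3, -1) + (1, -1, 0) = (5, -4, -1)
  D1: (4, -3, -1) + (1, 0, -1) = (5, -3, -2)
  D2: (4, -3, -1) + (0, 1, -1) = (4, -2, -2)
  D3: (4, -3, -1) + (-1, 1, 0) = (3, -2, -1)
  D4: (4, -3, -1) + (-1, 0, 1) = (3, -3, 0)
  D5: (4, -3, -1) + (0, -1, 1) = (4, -4, 0)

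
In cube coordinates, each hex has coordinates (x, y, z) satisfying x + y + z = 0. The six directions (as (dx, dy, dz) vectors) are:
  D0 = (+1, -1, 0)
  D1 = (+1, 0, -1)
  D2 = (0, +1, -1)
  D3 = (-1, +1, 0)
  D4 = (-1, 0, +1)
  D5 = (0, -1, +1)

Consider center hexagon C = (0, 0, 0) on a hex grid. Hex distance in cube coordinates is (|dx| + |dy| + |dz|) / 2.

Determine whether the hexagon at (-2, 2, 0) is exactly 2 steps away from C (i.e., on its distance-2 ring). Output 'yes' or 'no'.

|px - cx| = |-2 - 0| = 2
|py - cy| = |2 - 0| = 2
|pz - cz| = |0 - 0| = 0
distance = (2+2+0)/2 = 4/2 = 2
radius = 2; distance == radius -> yes

Answer: yes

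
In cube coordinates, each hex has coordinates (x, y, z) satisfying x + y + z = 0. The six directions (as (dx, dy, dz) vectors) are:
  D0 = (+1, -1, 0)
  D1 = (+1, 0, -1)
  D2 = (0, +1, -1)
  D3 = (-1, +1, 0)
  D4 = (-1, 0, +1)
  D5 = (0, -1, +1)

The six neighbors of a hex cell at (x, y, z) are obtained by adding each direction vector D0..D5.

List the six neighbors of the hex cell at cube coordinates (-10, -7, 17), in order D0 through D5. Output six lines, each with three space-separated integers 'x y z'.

Answer: -9 -8 17
-9 -7 16
-10 -6 16
-11 -6 17
-11 -7 18
-10 -8 18

Derivation:
Center: (-10, -7, 17). Add each direction:
  D0: (-10, -7, 17) + (1, -1, 0) = (-9, -8, 17)
  D1: (-10, -7, 17) + (1, 0, -1) = (-9, -7, 16)
  D2: (-10, -7, 17) + (0, 1, -1) = (-10, -6, 16)
  D3: (-10, -7, 17) + (-1, 1, 0) = (-11, -6, 17)
  D4: (-10, -7, 17) + (-1, 0, 1) = (-11, -7, 18)
  D5: (-10, -7, 17) + (0, -1, 1) = (-10, -8, 18)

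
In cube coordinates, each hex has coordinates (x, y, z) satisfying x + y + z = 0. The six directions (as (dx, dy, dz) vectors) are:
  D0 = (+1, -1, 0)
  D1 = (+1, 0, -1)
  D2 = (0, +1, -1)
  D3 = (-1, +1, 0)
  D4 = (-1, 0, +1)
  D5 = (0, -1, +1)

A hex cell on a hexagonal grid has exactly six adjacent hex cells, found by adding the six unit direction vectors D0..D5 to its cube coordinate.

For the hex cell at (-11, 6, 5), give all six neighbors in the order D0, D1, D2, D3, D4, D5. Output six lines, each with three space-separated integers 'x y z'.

Center: (-11, 6, 5). Add each direction:
  D0: (-11, 6, 5) + (1, -1, 0) = (-10, 5, 5)
  D1: (-11, 6, 5) + (1, 0, -1) = (-10, 6, 4)
  D2: (-11, 6, 5) + (0, 1, -1) = (-11, 7, 4)
  D3: (-11, 6, 5) + (-1, 1, 0) = (-12, 7, 5)
  D4: (-11, 6, 5) + (-1, 0, 1) = (-12, 6, 6)
  D5: (-11, 6, 5) + (0, -1, 1) = (-11, 5, 6)

Answer: -10 5 5
-10 6 4
-11 7 4
-12 7 5
-12 6 6
-11 5 6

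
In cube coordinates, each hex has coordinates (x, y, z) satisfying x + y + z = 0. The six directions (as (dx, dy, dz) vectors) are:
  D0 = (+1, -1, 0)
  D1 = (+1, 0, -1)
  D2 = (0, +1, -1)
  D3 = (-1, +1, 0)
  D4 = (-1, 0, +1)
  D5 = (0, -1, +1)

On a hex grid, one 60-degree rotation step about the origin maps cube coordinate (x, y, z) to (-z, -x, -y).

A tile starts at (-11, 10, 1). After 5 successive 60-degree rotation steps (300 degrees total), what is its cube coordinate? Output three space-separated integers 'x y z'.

Answer: -10 -1 11

Derivation:
Start: (-11, 10, 1)
Step 1: (-11, 10, 1) -> (-(1), -(-11), -(10)) = (-1, 11, -10)
Step 2: (-1, 11, -10) -> (-(-10), -(-1), -(11)) = (10, 1, -11)
Step 3: (10, 1, -11) -> (-(-11), -(10), -(1)) = (11, -10, -1)
Step 4: (11, -10, -1) -> (-(-1), -(11), -(-10)) = (1, -11, 10)
Step 5: (1, -11, 10) -> (-(10), -(1), -(-11)) = (-10, -1, 11)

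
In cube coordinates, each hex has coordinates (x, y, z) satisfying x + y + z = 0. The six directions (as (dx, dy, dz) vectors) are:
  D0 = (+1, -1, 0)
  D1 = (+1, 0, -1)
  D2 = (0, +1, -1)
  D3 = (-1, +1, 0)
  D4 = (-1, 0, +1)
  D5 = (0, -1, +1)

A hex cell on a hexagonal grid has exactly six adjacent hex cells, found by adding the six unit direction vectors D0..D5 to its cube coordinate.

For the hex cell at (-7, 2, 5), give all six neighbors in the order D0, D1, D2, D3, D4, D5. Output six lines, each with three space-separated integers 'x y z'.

Center: (-7, 2, 5). Add each direction:
  D0: (-7, 2, 5) + (1, -1, 0) = (-6, 1, 5)
  D1: (-7, 2, 5) + (1, 0, -1) = (-6, 2, 4)
  D2: (-7, 2, 5) + (0, 1, -1) = (-7, 3, 4)
  D3: (-7, 2, 5) + (-1, 1, 0) = (-8, 3, 5)
  D4: (-7, 2, 5) + (-1, 0, 1) = (-8, 2, 6)
  D5: (-7, 2, 5) + (0, -1, 1) = (-7, 1, 6)

Answer: -6 1 5
-6 2 4
-7 3 4
-8 3 5
-8 2 6
-7 1 6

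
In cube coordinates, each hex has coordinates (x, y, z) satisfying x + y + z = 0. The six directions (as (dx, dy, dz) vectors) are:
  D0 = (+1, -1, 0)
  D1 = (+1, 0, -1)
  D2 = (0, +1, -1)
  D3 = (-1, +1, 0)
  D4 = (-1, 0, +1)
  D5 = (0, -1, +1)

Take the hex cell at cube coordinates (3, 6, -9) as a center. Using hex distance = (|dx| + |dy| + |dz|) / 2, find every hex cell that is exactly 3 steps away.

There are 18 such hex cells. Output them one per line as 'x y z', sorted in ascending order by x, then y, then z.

Walk ring at distance 3 from (3, 6, -9):
Start at center + D4*3 = (0, 6, -6)
  hex 0: (0, 6, -6)
  hex 1: (1, 5, -6)
  hex 2: (2, 4, -6)
  hex 3: (3, 3, -6)
  hex 4: (4, 3, -7)
  hex 5: (5, 3, -8)
  hex 6: (6, 3, -9)
  hex 7: (6, 4, -10)
  hex 8: (6, 5, -11)
  hex 9: (6, 6, -12)
  hex 10: (5, 7, -12)
  hex 11: (4, 8, -12)
  hex 12: (3, 9, -12)
  hex 13: (2, 9, -11)
  hex 14: (1, 9, -10)
  hex 15: (0, 9, -9)
  hex 16: (0, 8, -8)
  hex 17: (0, 7, -7)
Sorted: 18 hexes.

Answer: 0 6 -6
0 7 -7
0 8 -8
0 9 -9
1 5 -6
1 9 -10
2 4 -6
2 9 -11
3 3 -6
3 9 -12
4 3 -7
4 8 -12
5 3 -8
5 7 -12
6 3 -9
6 4 -10
6 5 -11
6 6 -12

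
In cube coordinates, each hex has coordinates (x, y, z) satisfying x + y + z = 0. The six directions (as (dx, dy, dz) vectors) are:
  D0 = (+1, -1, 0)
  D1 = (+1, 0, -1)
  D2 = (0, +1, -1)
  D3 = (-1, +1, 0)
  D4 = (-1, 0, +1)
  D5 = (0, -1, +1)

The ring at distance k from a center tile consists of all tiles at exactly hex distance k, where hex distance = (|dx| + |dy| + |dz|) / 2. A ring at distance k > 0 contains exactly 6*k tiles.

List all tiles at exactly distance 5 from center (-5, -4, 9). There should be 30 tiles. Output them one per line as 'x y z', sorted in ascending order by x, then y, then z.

Answer: -10 -4 14
-10 -3 13
-10 -2 12
-10 -1 11
-10 0 10
-10 1 9
-9 -5 14
-9 1 8
-8 -6 14
-8 1 7
-7 -7 14
-7 1 6
-6 -8 14
-6 1 5
-5 -9 14
-5 1 4
-4 -9 13
-4 0 4
-3 -9 12
-3 -1 4
-2 -9 11
-2 -2 4
-1 -9 10
-1 -3 4
0 -9 9
0 -8 8
0 -7 7
0 -6 6
0 -5 5
0 -4 4

Derivation:
Walk ring at distance 5 from (-5, -4, 9):
Start at center + D4*5 = (-10, -4, 14)
  hex 0: (-10, -4, 14)
  hex 1: (-9, -5, 14)
  hex 2: (-8, -6, 14)
  hex 3: (-7, -7, 14)
  hex 4: (-6, -8, 14)
  hex 5: (-5, -9, 14)
  hex 6: (-4, -9, 13)
  hex 7: (-3, -9, 12)
  hex 8: (-2, -9, 11)
  hex 9: (-1, -9, 10)
  hex 10: (0, -9, 9)
  hex 11: (0, -8, 8)
  hex 12: (0, -7, 7)
  hex 13: (0, -6, 6)
  hex 14: (0, -5, 5)
  hex 15: (0, -4, 4)
  hex 16: (-1, -3, 4)
  hex 17: (-2, -2, 4)
  hex 18: (-3, -1, 4)
  hex 19: (-4, 0, 4)
  hex 20: (-5, 1, 4)
  hex 21: (-6, 1, 5)
  hex 22: (-7, 1, 6)
  hex 23: (-8, 1, 7)
  hex 24: (-9, 1, 8)
  hex 25: (-10, 1, 9)
  hex 26: (-10, 0, 10)
  hex 27: (-10, -1, 11)
  hex 28: (-10, -2, 12)
  hex 29: (-10, -3, 13)
Sorted: 30 hexes.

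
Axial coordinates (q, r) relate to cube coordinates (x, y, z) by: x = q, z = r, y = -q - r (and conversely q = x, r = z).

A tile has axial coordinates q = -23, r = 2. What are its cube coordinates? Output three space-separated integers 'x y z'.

Answer: -23 21 2

Derivation:
x = q = -23
z = r = 2
y = -x - z = -(-23) - (2) = 21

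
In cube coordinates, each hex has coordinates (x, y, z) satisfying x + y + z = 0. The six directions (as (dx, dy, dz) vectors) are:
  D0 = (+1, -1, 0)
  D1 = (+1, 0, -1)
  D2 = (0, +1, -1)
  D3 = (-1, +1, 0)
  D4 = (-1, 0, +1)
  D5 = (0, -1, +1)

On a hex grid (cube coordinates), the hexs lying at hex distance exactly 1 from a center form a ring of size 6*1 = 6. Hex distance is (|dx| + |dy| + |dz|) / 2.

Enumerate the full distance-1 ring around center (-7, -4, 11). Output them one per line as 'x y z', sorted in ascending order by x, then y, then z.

Walk ring at distance 1 from (-7, -4, 11):
Start at center + D4*1 = (-8, -4, 12)
  hex 0: (-8, -4, 12)
  hex 1: (-7, -5, 12)
  hex 2: (-6, -5, 11)
  hex 3: (-6, -4, 10)
  hex 4: (-7, -3, 10)
  hex 5: (-8, -3, 11)
Sorted: 6 hexes.

Answer: -8 -4 12
-8 -3 11
-7 -5 12
-7 -3 10
-6 -5 11
-6 -4 10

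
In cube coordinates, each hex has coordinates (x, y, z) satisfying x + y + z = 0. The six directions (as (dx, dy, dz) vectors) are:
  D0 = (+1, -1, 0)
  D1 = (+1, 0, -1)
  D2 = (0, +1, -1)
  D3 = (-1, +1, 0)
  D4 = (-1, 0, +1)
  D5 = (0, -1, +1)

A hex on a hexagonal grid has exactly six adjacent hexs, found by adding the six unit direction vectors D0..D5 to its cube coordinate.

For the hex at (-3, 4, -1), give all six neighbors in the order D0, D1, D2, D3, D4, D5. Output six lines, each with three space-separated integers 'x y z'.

Answer: -2 3 -1
-2 4 -2
-3 5 -2
-4 5 -1
-4 4 0
-3 3 0

Derivation:
Center: (-3, 4, -1). Add each direction:
  D0: (-3, 4, -1) + (1, -1, 0) = (-2, 3, -1)
  D1: (-3, 4, -1) + (1, 0, -1) = (-2, 4, -2)
  D2: (-3, 4, -1) + (0, 1, -1) = (-3, 5, -2)
  D3: (-3, 4, -1) + (-1, 1, 0) = (-4, 5, -1)
  D4: (-3, 4, -1) + (-1, 0, 1) = (-4, 4, 0)
  D5: (-3, 4, -1) + (0, -1, 1) = (-3, 3, 0)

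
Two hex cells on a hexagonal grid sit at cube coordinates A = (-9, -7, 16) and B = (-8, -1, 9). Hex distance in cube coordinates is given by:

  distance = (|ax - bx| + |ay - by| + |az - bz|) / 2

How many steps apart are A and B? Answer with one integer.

Answer: 7

Derivation:
|ax - bx| = |-9 - (-8)| = 1
|ay - by| = |-7 - (-1)| = 6
|az - bz| = |16 - 9| = 7
distance = (1 + 6 + 7) / 2 = 14 / 2 = 7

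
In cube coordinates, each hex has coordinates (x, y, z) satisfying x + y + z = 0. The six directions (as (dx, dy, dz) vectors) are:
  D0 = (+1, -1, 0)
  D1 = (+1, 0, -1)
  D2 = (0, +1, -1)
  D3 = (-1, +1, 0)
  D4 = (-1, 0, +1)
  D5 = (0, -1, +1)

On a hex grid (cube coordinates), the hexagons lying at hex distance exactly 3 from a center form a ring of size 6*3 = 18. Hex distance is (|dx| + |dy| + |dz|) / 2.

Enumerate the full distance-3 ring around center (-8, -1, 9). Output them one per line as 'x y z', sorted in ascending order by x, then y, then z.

Answer: -11 -1 12
-11 0 11
-11 1 10
-11 2 9
-10 -2 12
-10 2 8
-9 -3 12
-9 2 7
-8 -4 12
-8 2 6
-7 -4 11
-7 1 6
-6 -4 10
-6 0 6
-5 -4 9
-5 -3 8
-5 -2 7
-5 -1 6

Derivation:
Walk ring at distance 3 from (-8, -1, 9):
Start at center + D4*3 = (-11, -1, 12)
  hex 0: (-11, -1, 12)
  hex 1: (-10, -2, 12)
  hex 2: (-9, -3, 12)
  hex 3: (-8, -4, 12)
  hex 4: (-7, -4, 11)
  hex 5: (-6, -4, 10)
  hex 6: (-5, -4, 9)
  hex 7: (-5, -3, 8)
  hex 8: (-5, -2, 7)
  hex 9: (-5, -1, 6)
  hex 10: (-6, 0, 6)
  hex 11: (-7, 1, 6)
  hex 12: (-8, 2, 6)
  hex 13: (-9, 2, 7)
  hex 14: (-10, 2, 8)
  hex 15: (-11, 2, 9)
  hex 16: (-11, 1, 10)
  hex 17: (-11, 0, 11)
Sorted: 18 hexes.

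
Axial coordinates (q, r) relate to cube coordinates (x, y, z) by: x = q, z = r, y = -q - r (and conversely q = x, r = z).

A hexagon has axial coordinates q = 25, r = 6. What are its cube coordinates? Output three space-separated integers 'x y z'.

x = q = 25
z = r = 6
y = -x - z = -(25) - (6) = -31

Answer: 25 -31 6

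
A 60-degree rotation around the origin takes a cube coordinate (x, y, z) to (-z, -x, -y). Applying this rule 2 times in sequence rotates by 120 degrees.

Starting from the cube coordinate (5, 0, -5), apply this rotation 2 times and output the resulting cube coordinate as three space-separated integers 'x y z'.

Answer: 0 -5 5

Derivation:
Start: (5, 0, -5)
Step 1: (5, 0, -5) -> (-(-5), -(5), -(0)) = (5, -5, 0)
Step 2: (5, -5, 0) -> (-(0), -(5), -(-5)) = (0, -5, 5)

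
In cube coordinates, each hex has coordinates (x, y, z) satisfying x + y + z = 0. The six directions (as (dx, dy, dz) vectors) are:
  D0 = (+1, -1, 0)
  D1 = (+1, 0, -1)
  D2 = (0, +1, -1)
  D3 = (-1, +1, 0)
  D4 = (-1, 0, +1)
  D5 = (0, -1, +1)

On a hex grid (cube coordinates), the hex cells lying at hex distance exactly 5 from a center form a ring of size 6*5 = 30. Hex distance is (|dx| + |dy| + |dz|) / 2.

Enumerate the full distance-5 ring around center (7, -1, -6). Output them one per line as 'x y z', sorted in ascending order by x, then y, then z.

Walk ring at distance 5 from (7, -1, -6):
Start at center + D4*5 = (2, -1, -1)
  hex 0: (2, -1, -1)
  hex 1: (3, -2, -1)
  hex 2: (4, -3, -1)
  hex 3: (5, -4, -1)
  hex 4: (6, -5, -1)
  hex 5: (7, -6, -1)
  hex 6: (8, -6, -2)
  hex 7: (9, -6, -3)
  hex 8: (10, -6, -4)
  hex 9: (11, -6, -5)
  hex 10: (12, -6, -6)
  hex 11: (12, -5, -7)
  hex 12: (12, -4, -8)
  hex 13: (12, -3, -9)
  hex 14: (12, -2, -10)
  hex 15: (12, -1, -11)
  hex 16: (11, 0, -11)
  hex 17: (10, 1, -11)
  hex 18: (9, 2, -11)
  hex 19: (8, 3, -11)
  hex 20: (7, 4, -11)
  hex 21: (6, 4, -10)
  hex 22: (5, 4, -9)
  hex 23: (4, 4, -8)
  hex 24: (3, 4, -7)
  hex 25: (2, 4, -6)
  hex 26: (2, 3, -5)
  hex 27: (2, 2, -4)
  hex 28: (2, 1, -3)
  hex 29: (2, 0, -2)
Sorted: 30 hexes.

Answer: 2 -1 -1
2 0 -2
2 1 -3
2 2 -4
2 3 -5
2 4 -6
3 -2 -1
3 4 -7
4 -3 -1
4 4 -8
5 -4 -1
5 4 -9
6 -5 -1
6 4 -10
7 -6 -1
7 4 -11
8 -6 -2
8 3 -11
9 -6 -3
9 2 -11
10 -6 -4
10 1 -11
11 -6 -5
11 0 -11
12 -6 -6
12 -5 -7
12 -4 -8
12 -3 -9
12 -2 -10
12 -1 -11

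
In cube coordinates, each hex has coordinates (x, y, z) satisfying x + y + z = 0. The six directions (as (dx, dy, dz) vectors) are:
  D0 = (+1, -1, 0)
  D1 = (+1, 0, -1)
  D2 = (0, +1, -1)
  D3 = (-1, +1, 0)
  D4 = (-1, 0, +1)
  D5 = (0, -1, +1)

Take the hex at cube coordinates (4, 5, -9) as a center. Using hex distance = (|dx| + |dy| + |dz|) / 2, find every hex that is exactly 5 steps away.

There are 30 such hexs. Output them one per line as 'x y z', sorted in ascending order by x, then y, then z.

Walk ring at distance 5 from (4, 5, -9):
Start at center + D4*5 = (-1, 5, -4)
  hex 0: (-1, 5, -4)
  hex 1: (0, 4, -4)
  hex 2: (1, 3, -4)
  hex 3: (2, 2, -4)
  hex 4: (3, 1, -4)
  hex 5: (4, 0, -4)
  hex 6: (5, 0, -5)
  hex 7: (6, 0, -6)
  hex 8: (7, 0, -7)
  hex 9: (8, 0, -8)
  hex 10: (9, 0, -9)
  hex 11: (9, 1, -10)
  hex 12: (9, 2, -11)
  hex 13: (9, 3, -12)
  hex 14: (9, 4, -13)
  hex 15: (9, 5, -14)
  hex 16: (8, 6, -14)
  hex 17: (7, 7, -14)
  hex 18: (6, 8, -14)
  hex 19: (5, 9, -14)
  hex 20: (4, 10, -14)
  hex 21: (3, 10, -13)
  hex 22: (2, 10, -12)
  hex 23: (1, 10, -11)
  hex 24: (0, 10, -10)
  hex 25: (-1, 10, -9)
  hex 26: (-1, 9, -8)
  hex 27: (-1, 8, -7)
  hex 28: (-1, 7, -6)
  hex 29: (-1, 6, -5)
Sorted: 30 hexes.

Answer: -1 5 -4
-1 6 -5
-1 7 -6
-1 8 -7
-1 9 -8
-1 10 -9
0 4 -4
0 10 -10
1 3 -4
1 10 -11
2 2 -4
2 10 -12
3 1 -4
3 10 -13
4 0 -4
4 10 -14
5 0 -5
5 9 -14
6 0 -6
6 8 -14
7 0 -7
7 7 -14
8 0 -8
8 6 -14
9 0 -9
9 1 -10
9 2 -11
9 3 -12
9 4 -13
9 5 -14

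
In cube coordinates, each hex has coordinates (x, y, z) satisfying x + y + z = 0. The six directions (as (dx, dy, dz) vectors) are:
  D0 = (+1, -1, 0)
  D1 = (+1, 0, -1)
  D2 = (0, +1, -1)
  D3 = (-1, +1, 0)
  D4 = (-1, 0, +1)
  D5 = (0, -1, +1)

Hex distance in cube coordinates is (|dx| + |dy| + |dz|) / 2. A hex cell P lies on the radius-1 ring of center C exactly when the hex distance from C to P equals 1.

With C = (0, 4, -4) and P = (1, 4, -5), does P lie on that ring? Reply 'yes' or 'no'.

|px - cx| = |1 - 0| = 1
|py - cy| = |4 - 4| = 0
|pz - cz| = |-5 - (-4)| = 1
distance = (1+0+1)/2 = 2/2 = 1
radius = 1; distance == radius -> yes

Answer: yes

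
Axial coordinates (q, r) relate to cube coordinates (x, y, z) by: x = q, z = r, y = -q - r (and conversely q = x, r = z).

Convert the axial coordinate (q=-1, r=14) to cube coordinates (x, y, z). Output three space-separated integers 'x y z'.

x = q = -1
z = r = 14
y = -x - z = -(-1) - (14) = -13

Answer: -1 -13 14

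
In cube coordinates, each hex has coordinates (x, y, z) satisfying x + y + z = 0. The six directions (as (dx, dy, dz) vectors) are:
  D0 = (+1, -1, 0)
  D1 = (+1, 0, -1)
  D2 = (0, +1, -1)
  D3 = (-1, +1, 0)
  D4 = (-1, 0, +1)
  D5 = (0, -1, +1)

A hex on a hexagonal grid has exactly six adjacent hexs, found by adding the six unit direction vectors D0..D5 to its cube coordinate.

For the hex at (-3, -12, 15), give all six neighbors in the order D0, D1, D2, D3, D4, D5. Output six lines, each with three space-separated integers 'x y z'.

Center: (-3, -12, 15). Add each direction:
  D0: (-3, -12, 15) + (1, -1, 0) = (-2, -13, 15)
  D1: (-3, -12, 15) + (1, 0, -1) = (-2, -12, 14)
  D2: (-3, -12, 15) + (0, 1, -1) = (-3, -11, 14)
  D3: (-3, -12, 15) + (-1, 1, 0) = (-4, -11, 15)
  D4: (-3, -12, 15) + (-1, 0, 1) = (-4, -12, 16)
  D5: (-3, -12, 15) + (0, -1, 1) = (-3, -13, 16)

Answer: -2 -13 15
-2 -12 14
-3 -11 14
-4 -11 15
-4 -12 16
-3 -13 16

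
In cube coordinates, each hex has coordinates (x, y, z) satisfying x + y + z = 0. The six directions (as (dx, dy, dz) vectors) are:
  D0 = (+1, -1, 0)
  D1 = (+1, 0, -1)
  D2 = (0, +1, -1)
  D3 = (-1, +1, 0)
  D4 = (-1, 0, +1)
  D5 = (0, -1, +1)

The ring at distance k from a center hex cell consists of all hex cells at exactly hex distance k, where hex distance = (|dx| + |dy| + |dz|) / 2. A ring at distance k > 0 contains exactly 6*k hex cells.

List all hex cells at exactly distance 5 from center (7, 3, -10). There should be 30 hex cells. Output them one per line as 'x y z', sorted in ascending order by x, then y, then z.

Answer: 2 3 -5
2 4 -6
2 5 -7
2 6 -8
2 7 -9
2 8 -10
3 2 -5
3 8 -11
4 1 -5
4 8 -12
5 0 -5
5 8 -13
6 -1 -5
6 8 -14
7 -2 -5
7 8 -15
8 -2 -6
8 7 -15
9 -2 -7
9 6 -15
10 -2 -8
10 5 -15
11 -2 -9
11 4 -15
12 -2 -10
12 -1 -11
12 0 -12
12 1 -13
12 2 -14
12 3 -15

Derivation:
Walk ring at distance 5 from (7, 3, -10):
Start at center + D4*5 = (2, 3, -5)
  hex 0: (2, 3, -5)
  hex 1: (3, 2, -5)
  hex 2: (4, 1, -5)
  hex 3: (5, 0, -5)
  hex 4: (6, -1, -5)
  hex 5: (7, -2, -5)
  hex 6: (8, -2, -6)
  hex 7: (9, -2, -7)
  hex 8: (10, -2, -8)
  hex 9: (11, -2, -9)
  hex 10: (12, -2, -10)
  hex 11: (12, -1, -11)
  hex 12: (12, 0, -12)
  hex 13: (12, 1, -13)
  hex 14: (12, 2, -14)
  hex 15: (12, 3, -15)
  hex 16: (11, 4, -15)
  hex 17: (10, 5, -15)
  hex 18: (9, 6, -15)
  hex 19: (8, 7, -15)
  hex 20: (7, 8, -15)
  hex 21: (6, 8, -14)
  hex 22: (5, 8, -13)
  hex 23: (4, 8, -12)
  hex 24: (3, 8, -11)
  hex 25: (2, 8, -10)
  hex 26: (2, 7, -9)
  hex 27: (2, 6, -8)
  hex 28: (2, 5, -7)
  hex 29: (2, 4, -6)
Sorted: 30 hexes.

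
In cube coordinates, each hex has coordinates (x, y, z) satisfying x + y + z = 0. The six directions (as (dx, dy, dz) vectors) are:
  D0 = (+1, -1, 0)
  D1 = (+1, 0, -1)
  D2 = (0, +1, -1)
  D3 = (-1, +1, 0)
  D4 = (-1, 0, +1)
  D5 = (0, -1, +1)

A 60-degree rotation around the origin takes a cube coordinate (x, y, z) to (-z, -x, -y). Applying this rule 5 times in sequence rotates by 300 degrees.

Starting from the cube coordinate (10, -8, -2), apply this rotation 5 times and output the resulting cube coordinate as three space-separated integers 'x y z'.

Start: (10, -8, -2)
Step 1: (10, -8, -2) -> (-(-2), -(10), -(-8)) = (2, -10, 8)
Step 2: (2, -10, 8) -> (-(8), -(2), -(-10)) = (-8, -2, 10)
Step 3: (-8, -2, 10) -> (-(10), -(-8), -(-2)) = (-10, 8, 2)
Step 4: (-10, 8, 2) -> (-(2), -(-10), -(8)) = (-2, 10, -8)
Step 5: (-2, 10, -8) -> (-(-8), -(-2), -(10)) = (8, 2, -10)

Answer: 8 2 -10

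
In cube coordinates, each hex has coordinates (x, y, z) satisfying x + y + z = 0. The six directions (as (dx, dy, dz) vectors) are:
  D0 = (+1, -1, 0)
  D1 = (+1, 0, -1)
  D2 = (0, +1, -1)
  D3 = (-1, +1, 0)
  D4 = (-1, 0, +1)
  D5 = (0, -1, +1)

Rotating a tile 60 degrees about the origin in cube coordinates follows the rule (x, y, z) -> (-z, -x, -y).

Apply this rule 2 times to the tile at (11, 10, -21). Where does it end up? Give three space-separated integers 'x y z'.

Start: (11, 10, -21)
Step 1: (11, 10, -21) -> (-(-21), -(11), -(10)) = (21, -11, -10)
Step 2: (21, -11, -10) -> (-(-10), -(21), -(-11)) = (10, -21, 11)

Answer: 10 -21 11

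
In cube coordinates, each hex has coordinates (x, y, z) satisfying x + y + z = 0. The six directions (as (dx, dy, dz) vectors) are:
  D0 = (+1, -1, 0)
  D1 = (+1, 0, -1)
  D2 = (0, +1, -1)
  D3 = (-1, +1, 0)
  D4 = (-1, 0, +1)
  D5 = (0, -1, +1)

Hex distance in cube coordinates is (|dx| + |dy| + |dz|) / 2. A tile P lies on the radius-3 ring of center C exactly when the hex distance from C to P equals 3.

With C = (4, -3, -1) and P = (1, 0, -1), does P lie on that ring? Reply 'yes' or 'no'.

Answer: yes

Derivation:
|px - cx| = |1 - 4| = 3
|py - cy| = |0 - (-3)| = 3
|pz - cz| = |-1 - (-1)| = 0
distance = (3+3+0)/2 = 6/2 = 3
radius = 3; distance == radius -> yes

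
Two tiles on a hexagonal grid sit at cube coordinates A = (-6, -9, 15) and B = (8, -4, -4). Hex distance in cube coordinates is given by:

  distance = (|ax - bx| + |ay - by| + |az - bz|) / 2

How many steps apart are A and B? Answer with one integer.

Answer: 19

Derivation:
|ax - bx| = |-6 - 8| = 14
|ay - by| = |-9 - (-4)| = 5
|az - bz| = |15 - (-4)| = 19
distance = (14 + 5 + 19) / 2 = 38 / 2 = 19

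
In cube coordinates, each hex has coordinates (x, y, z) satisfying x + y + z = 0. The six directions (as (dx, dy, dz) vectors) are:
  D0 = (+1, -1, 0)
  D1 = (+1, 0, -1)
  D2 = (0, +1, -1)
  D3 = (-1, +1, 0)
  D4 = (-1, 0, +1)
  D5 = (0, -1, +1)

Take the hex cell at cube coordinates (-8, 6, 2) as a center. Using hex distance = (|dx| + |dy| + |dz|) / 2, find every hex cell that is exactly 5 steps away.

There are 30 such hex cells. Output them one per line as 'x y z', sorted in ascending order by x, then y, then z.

Answer: -13 6 7
-13 7 6
-13 8 5
-13 9 4
-13 10 3
-13 11 2
-12 5 7
-12 11 1
-11 4 7
-11 11 0
-10 3 7
-10 11 -1
-9 2 7
-9 11 -2
-8 1 7
-8 11 -3
-7 1 6
-7 10 -3
-6 1 5
-6 9 -3
-5 1 4
-5 8 -3
-4 1 3
-4 7 -3
-3 1 2
-3 2 1
-3 3 0
-3 4 -1
-3 5 -2
-3 6 -3

Derivation:
Walk ring at distance 5 from (-8, 6, 2):
Start at center + D4*5 = (-13, 6, 7)
  hex 0: (-13, 6, 7)
  hex 1: (-12, 5, 7)
  hex 2: (-11, 4, 7)
  hex 3: (-10, 3, 7)
  hex 4: (-9, 2, 7)
  hex 5: (-8, 1, 7)
  hex 6: (-7, 1, 6)
  hex 7: (-6, 1, 5)
  hex 8: (-5, 1, 4)
  hex 9: (-4, 1, 3)
  hex 10: (-3, 1, 2)
  hex 11: (-3, 2, 1)
  hex 12: (-3, 3, 0)
  hex 13: (-3, 4, -1)
  hex 14: (-3, 5, -2)
  hex 15: (-3, 6, -3)
  hex 16: (-4, 7, -3)
  hex 17: (-5, 8, -3)
  hex 18: (-6, 9, -3)
  hex 19: (-7, 10, -3)
  hex 20: (-8, 11, -3)
  hex 21: (-9, 11, -2)
  hex 22: (-10, 11, -1)
  hex 23: (-11, 11, 0)
  hex 24: (-12, 11, 1)
  hex 25: (-13, 11, 2)
  hex 26: (-13, 10, 3)
  hex 27: (-13, 9, 4)
  hex 28: (-13, 8, 5)
  hex 29: (-13, 7, 6)
Sorted: 30 hexes.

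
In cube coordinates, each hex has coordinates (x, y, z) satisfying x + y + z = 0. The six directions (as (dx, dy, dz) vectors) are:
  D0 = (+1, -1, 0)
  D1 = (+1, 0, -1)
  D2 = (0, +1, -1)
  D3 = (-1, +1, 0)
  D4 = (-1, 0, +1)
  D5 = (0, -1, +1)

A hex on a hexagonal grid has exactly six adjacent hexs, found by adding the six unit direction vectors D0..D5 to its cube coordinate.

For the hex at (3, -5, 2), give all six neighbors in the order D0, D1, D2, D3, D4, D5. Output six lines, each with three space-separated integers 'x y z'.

Answer: 4 -6 2
4 -5 1
3 -4 1
2 -4 2
2 -5 3
3 -6 3

Derivation:
Center: (3, -5, 2). Add each direction:
  D0: (3, -5, 2) + (1, -1, 0) = (4, -6, 2)
  D1: (3, -5, 2) + (1, 0, -1) = (4, -5, 1)
  D2: (3, -5, 2) + (0, 1, -1) = (3, -4, 1)
  D3: (3, -5, 2) + (-1, 1, 0) = (2, -4, 2)
  D4: (3, -5, 2) + (-1, 0, 1) = (2, -5, 3)
  D5: (3, -5, 2) + (0, -1, 1) = (3, -6, 3)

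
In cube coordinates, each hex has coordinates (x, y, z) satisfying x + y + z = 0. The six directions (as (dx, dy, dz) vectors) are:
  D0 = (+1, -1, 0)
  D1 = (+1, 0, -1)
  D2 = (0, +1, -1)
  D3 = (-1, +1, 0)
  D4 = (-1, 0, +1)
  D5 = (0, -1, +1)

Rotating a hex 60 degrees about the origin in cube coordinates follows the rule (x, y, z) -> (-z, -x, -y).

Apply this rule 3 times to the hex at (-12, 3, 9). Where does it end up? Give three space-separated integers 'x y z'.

Start: (-12, 3, 9)
Step 1: (-12, 3, 9) -> (-(9), -(-12), -(3)) = (-9, 12, -3)
Step 2: (-9, 12, -3) -> (-(-3), -(-9), -(12)) = (3, 9, -12)
Step 3: (3, 9, -12) -> (-(-12), -(3), -(9)) = (12, -3, -9)

Answer: 12 -3 -9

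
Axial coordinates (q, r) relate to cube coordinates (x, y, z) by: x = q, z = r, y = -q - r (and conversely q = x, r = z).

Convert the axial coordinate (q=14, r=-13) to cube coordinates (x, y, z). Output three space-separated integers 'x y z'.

x = q = 14
z = r = -13
y = -x - z = -(14) - (-13) = -1

Answer: 14 -1 -13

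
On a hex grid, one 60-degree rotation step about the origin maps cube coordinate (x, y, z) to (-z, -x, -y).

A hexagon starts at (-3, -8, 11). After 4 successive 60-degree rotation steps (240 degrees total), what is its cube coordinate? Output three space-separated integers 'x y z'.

Answer: 11 -3 -8

Derivation:
Start: (-3, -8, 11)
Step 1: (-3, -8, 11) -> (-(11), -(-3), -(-8)) = (-11, 3, 8)
Step 2: (-11, 3, 8) -> (-(8), -(-11), -(3)) = (-8, 11, -3)
Step 3: (-8, 11, -3) -> (-(-3), -(-8), -(11)) = (3, 8, -11)
Step 4: (3, 8, -11) -> (-(-11), -(3), -(8)) = (11, -3, -8)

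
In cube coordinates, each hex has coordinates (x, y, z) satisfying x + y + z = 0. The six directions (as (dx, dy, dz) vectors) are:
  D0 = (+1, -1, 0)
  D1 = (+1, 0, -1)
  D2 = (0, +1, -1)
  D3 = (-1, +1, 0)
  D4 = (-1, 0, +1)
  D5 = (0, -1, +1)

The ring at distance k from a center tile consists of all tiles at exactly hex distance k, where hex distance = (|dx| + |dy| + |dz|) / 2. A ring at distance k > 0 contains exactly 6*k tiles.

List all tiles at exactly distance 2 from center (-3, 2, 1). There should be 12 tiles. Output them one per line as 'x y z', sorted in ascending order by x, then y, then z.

Walk ring at distance 2 from (-3, 2, 1):
Start at center + D4*2 = (-5, 2, 3)
  hex 0: (-5, 2, 3)
  hex 1: (-4, 1, 3)
  hex 2: (-3, 0, 3)
  hex 3: (-2, 0, 2)
  hex 4: (-1, 0, 1)
  hex 5: (-1, 1, 0)
  hex 6: (-1, 2, -1)
  hex 7: (-2, 3, -1)
  hex 8: (-3, 4, -1)
  hex 9: (-4, 4, 0)
  hex 10: (-5, 4, 1)
  hex 11: (-5, 3, 2)
Sorted: 12 hexes.

Answer: -5 2 3
-5 3 2
-5 4 1
-4 1 3
-4 4 0
-3 0 3
-3 4 -1
-2 0 2
-2 3 -1
-1 0 1
-1 1 0
-1 2 -1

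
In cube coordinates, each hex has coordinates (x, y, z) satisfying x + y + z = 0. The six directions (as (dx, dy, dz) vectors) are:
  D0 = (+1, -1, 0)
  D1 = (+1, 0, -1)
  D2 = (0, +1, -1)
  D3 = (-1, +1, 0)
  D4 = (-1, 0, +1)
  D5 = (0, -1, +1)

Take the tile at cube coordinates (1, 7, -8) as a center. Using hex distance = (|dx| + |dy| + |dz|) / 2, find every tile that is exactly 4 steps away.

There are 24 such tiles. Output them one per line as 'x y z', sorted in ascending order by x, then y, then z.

Answer: -3 7 -4
-3 8 -5
-3 9 -6
-3 10 -7
-3 11 -8
-2 6 -4
-2 11 -9
-1 5 -4
-1 11 -10
0 4 -4
0 11 -11
1 3 -4
1 11 -12
2 3 -5
2 10 -12
3 3 -6
3 9 -12
4 3 -7
4 8 -12
5 3 -8
5 4 -9
5 5 -10
5 6 -11
5 7 -12

Derivation:
Walk ring at distance 4 from (1, 7, -8):
Start at center + D4*4 = (-3, 7, -4)
  hex 0: (-3, 7, -4)
  hex 1: (-2, 6, -4)
  hex 2: (-1, 5, -4)
  hex 3: (0, 4, -4)
  hex 4: (1, 3, -4)
  hex 5: (2, 3, -5)
  hex 6: (3, 3, -6)
  hex 7: (4, 3, -7)
  hex 8: (5, 3, -8)
  hex 9: (5, 4, -9)
  hex 10: (5, 5, -10)
  hex 11: (5, 6, -11)
  hex 12: (5, 7, -12)
  hex 13: (4, 8, -12)
  hex 14: (3, 9, -12)
  hex 15: (2, 10, -12)
  hex 16: (1, 11, -12)
  hex 17: (0, 11, -11)
  hex 18: (-1, 11, -10)
  hex 19: (-2, 11, -9)
  hex 20: (-3, 11, -8)
  hex 21: (-3, 10, -7)
  hex 22: (-3, 9, -6)
  hex 23: (-3, 8, -5)
Sorted: 24 hexes.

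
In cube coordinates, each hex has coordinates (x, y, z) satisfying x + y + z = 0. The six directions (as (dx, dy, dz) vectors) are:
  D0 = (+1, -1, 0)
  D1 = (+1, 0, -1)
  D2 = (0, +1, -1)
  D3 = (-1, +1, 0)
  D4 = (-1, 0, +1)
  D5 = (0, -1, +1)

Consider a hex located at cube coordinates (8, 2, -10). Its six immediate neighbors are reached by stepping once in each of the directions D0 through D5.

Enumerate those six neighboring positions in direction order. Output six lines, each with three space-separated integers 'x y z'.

Answer: 9 1 -10
9 2 -11
8 3 -11
7 3 -10
7 2 -9
8 1 -9

Derivation:
Center: (8, 2, -10). Add each direction:
  D0: (8, 2, -10) + (1, -1, 0) = (9, 1, -10)
  D1: (8, 2, -10) + (1, 0, -1) = (9, 2, -11)
  D2: (8, 2, -10) + (0, 1, -1) = (8, 3, -11)
  D3: (8, 2, -10) + (-1, 1, 0) = (7, 3, -10)
  D4: (8, 2, -10) + (-1, 0, 1) = (7, 2, -9)
  D5: (8, 2, -10) + (0, -1, 1) = (8, 1, -9)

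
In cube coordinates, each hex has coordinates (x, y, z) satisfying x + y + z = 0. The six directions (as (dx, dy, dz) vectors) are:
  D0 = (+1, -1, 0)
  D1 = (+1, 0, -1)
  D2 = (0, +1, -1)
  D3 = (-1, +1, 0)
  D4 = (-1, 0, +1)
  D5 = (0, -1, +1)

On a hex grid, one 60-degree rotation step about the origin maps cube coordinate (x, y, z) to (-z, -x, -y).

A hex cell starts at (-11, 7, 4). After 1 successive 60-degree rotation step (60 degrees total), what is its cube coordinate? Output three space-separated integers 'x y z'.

Answer: -4 11 -7

Derivation:
Start: (-11, 7, 4)
Step 1: (-11, 7, 4) -> (-(4), -(-11), -(7)) = (-4, 11, -7)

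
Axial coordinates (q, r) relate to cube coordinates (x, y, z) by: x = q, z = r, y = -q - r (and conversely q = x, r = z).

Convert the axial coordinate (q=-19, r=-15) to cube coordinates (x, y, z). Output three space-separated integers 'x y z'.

x = q = -19
z = r = -15
y = -x - z = -(-19) - (-15) = 34

Answer: -19 34 -15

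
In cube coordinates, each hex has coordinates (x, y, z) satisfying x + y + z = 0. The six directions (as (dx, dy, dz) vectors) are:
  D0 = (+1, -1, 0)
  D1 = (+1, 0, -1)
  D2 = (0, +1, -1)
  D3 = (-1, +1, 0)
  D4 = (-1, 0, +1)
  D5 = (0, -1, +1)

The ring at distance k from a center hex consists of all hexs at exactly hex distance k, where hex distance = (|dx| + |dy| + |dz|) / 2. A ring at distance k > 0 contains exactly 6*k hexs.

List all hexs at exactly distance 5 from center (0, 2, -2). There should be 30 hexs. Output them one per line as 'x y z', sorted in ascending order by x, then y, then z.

Answer: -5 2 3
-5 3 2
-5 4 1
-5 5 0
-5 6 -1
-5 7 -2
-4 1 3
-4 7 -3
-3 0 3
-3 7 -4
-2 -1 3
-2 7 -5
-1 -2 3
-1 7 -6
0 -3 3
0 7 -7
1 -3 2
1 6 -7
2 -3 1
2 5 -7
3 -3 0
3 4 -7
4 -3 -1
4 3 -7
5 -3 -2
5 -2 -3
5 -1 -4
5 0 -5
5 1 -6
5 2 -7

Derivation:
Walk ring at distance 5 from (0, 2, -2):
Start at center + D4*5 = (-5, 2, 3)
  hex 0: (-5, 2, 3)
  hex 1: (-4, 1, 3)
  hex 2: (-3, 0, 3)
  hex 3: (-2, -1, 3)
  hex 4: (-1, -2, 3)
  hex 5: (0, -3, 3)
  hex 6: (1, -3, 2)
  hex 7: (2, -3, 1)
  hex 8: (3, -3, 0)
  hex 9: (4, -3, -1)
  hex 10: (5, -3, -2)
  hex 11: (5, -2, -3)
  hex 12: (5, -1, -4)
  hex 13: (5, 0, -5)
  hex 14: (5, 1, -6)
  hex 15: (5, 2, -7)
  hex 16: (4, 3, -7)
  hex 17: (3, 4, -7)
  hex 18: (2, 5, -7)
  hex 19: (1, 6, -7)
  hex 20: (0, 7, -7)
  hex 21: (-1, 7, -6)
  hex 22: (-2, 7, -5)
  hex 23: (-3, 7, -4)
  hex 24: (-4, 7, -3)
  hex 25: (-5, 7, -2)
  hex 26: (-5, 6, -1)
  hex 27: (-5, 5, 0)
  hex 28: (-5, 4, 1)
  hex 29: (-5, 3, 2)
Sorted: 30 hexes.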